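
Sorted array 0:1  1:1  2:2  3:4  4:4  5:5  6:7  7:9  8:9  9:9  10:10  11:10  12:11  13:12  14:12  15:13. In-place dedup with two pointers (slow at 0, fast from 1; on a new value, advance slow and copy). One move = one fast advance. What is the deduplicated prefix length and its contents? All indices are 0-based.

slow=0 fast=1: a[fast]=1=a[slow] dup, fast++
slow=0 fast=2: a[fast]=2≠a[slow]=1 write a[1]=2, slow++,fast++
slow=1 fast=3: a[fast]=4≠a[slow]=2 write a[2]=4, slow++,fast++
slow=2 fast=4: a[fast]=4=a[slow] dup, fast++
slow=2 fast=5: a[fast]=5≠a[slow]=4 write a[3]=5, slow++,fast++
slow=3 fast=6: a[fast]=7≠a[slow]=5 write a[4]=7, slow++,fast++
slow=4 fast=7: a[fast]=9≠a[slow]=7 write a[5]=9, slow++,fast++
slow=5 fast=8: a[fast]=9=a[slow] dup, fast++
slow=5 fast=9: a[fast]=9=a[slow] dup, fast++
slow=5 fast=10: a[fast]=10≠a[slow]=9 write a[6]=10, slow++,fast++
slow=6 fast=11: a[fast]=10=a[slow] dup, fast++
slow=6 fast=12: a[fast]=11≠a[slow]=10 write a[7]=11, slow++,fast++
slow=7 fast=13: a[fast]=12≠a[slow]=11 write a[8]=12, slow++,fast++
slow=8 fast=14: a[fast]=12=a[slow] dup, fast++
slow=8 fast=15: a[fast]=13≠a[slow]=12 write a[9]=13, slow++,fast++

length 10; prefix = [1, 2, 4, 5, 7, 9, 10, 11, 12, 13]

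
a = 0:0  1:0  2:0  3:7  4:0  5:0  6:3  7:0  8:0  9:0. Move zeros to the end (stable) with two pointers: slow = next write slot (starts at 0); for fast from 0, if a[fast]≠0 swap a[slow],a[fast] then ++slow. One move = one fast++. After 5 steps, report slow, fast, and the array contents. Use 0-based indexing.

slow=0 fast=0: a[fast]=0, fast++
slow=0 fast=1: a[fast]=0, fast++
slow=0 fast=2: a[fast]=0, fast++
slow=0 fast=3: a[fast]=7≠0 swap→a[0]=7, slow++,fast++
slow=1 fast=4: a[fast]=0, fast++

slow=1, fast=5, a=[7, 0, 0, 0, 0, 0, 3, 0, 0, 0]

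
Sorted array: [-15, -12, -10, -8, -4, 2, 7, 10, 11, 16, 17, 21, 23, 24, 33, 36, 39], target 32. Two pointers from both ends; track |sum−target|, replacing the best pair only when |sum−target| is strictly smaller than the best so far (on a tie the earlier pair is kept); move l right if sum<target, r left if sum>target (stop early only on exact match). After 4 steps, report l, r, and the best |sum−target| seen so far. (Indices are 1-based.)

l=5, r=17, best |Δ|=1

l=1 r=17: -15+39=24 d=8 *, l++
l=2 r=17: -12+39=27 d=5 *, l++
l=3 r=17: -10+39=29 d=3 *, l++
l=4 r=17: -8+39=31 d=1 *, l++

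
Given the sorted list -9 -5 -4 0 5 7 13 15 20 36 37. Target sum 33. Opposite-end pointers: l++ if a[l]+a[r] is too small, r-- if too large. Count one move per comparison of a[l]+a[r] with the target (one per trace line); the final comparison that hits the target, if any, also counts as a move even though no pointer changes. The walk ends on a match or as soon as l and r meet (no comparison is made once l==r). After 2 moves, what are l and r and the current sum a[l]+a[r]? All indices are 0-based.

[0,10] -9+37=28 <33 → l++
[1,10] -5+37=32 <33 → l++

l=2, r=10, sum=33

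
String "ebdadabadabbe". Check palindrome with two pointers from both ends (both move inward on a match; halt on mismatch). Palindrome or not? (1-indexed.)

l=1 r=13: 'e'=='e', l++,r--
l=2 r=12: 'b'=='b', l++,r--
l=3 r=11: 'd'!='b', stop

not a palindrome (mismatch at 3,11)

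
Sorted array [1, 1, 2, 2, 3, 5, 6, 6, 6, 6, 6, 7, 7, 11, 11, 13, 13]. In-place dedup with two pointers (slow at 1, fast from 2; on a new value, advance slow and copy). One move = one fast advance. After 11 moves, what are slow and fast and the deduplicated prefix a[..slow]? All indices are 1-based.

slow=6, fast=13, prefix=[1, 2, 3, 5, 6, 7]

(s=1,f=2) a[fast]=1=a[slow] dup → fast++
(s=1,f=3) a[fast]=2≠a[slow]=1 write a[2]=2 → slow++,fast++
(s=2,f=4) a[fast]=2=a[slow] dup → fast++
(s=2,f=5) a[fast]=3≠a[slow]=2 write a[3]=3 → slow++,fast++
(s=3,f=6) a[fast]=5≠a[slow]=3 write a[4]=5 → slow++,fast++
(s=4,f=7) a[fast]=6≠a[slow]=5 write a[5]=6 → slow++,fast++
(s=5,f=8) a[fast]=6=a[slow] dup → fast++
(s=5,f=9) a[fast]=6=a[slow] dup → fast++
(s=5,f=10) a[fast]=6=a[slow] dup → fast++
(s=5,f=11) a[fast]=6=a[slow] dup → fast++
(s=5,f=12) a[fast]=7≠a[slow]=6 write a[6]=7 → slow++,fast++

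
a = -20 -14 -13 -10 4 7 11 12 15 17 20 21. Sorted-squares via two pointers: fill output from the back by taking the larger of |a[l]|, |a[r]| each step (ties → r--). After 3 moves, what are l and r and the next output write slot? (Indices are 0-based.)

l=1, r=9, next write slot=8

[0,11] |-20|<=|21| out[11]=441 → r--
[0,10] |-20|<=|20| out[10]=400 → r--
[0,9] |-20|>|17| out[9]=400 → l++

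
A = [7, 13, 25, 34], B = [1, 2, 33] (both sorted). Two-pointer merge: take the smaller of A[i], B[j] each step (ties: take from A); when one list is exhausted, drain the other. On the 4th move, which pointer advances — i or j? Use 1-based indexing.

i

i=1 j=1: A[i]=7>B[j]=1 take 1, j++
i=1 j=2: A[i]=7>B[j]=2 take 2, j++
i=1 j=3: A[i]=7<=B[j]=33 take 7, i++
i=2 j=3: A[i]=13<=B[j]=33 take 13, i++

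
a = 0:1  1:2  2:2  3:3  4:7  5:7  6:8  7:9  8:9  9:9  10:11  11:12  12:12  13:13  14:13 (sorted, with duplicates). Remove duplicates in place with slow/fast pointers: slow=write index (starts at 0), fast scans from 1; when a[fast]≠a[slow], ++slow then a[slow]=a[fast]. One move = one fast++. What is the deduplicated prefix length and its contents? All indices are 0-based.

length 9; prefix = [1, 2, 3, 7, 8, 9, 11, 12, 13]

slow=0 fast=1: a[fast]=2≠a[slow]=1 write a[1]=2, slow++,fast++
slow=1 fast=2: a[fast]=2=a[slow] dup, fast++
slow=1 fast=3: a[fast]=3≠a[slow]=2 write a[2]=3, slow++,fast++
slow=2 fast=4: a[fast]=7≠a[slow]=3 write a[3]=7, slow++,fast++
slow=3 fast=5: a[fast]=7=a[slow] dup, fast++
slow=3 fast=6: a[fast]=8≠a[slow]=7 write a[4]=8, slow++,fast++
slow=4 fast=7: a[fast]=9≠a[slow]=8 write a[5]=9, slow++,fast++
slow=5 fast=8: a[fast]=9=a[slow] dup, fast++
slow=5 fast=9: a[fast]=9=a[slow] dup, fast++
slow=5 fast=10: a[fast]=11≠a[slow]=9 write a[6]=11, slow++,fast++
slow=6 fast=11: a[fast]=12≠a[slow]=11 write a[7]=12, slow++,fast++
slow=7 fast=12: a[fast]=12=a[slow] dup, fast++
slow=7 fast=13: a[fast]=13≠a[slow]=12 write a[8]=13, slow++,fast++
slow=8 fast=14: a[fast]=13=a[slow] dup, fast++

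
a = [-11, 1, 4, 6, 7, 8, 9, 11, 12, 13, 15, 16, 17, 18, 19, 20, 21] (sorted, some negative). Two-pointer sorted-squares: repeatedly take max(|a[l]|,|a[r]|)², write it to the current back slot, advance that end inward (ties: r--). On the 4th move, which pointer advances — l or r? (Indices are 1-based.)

r

[1,17] |-11|<=|21| out[17]=441 → r--
[1,16] |-11|<=|20| out[16]=400 → r--
[1,15] |-11|<=|19| out[15]=361 → r--
[1,14] |-11|<=|18| out[14]=324 → r--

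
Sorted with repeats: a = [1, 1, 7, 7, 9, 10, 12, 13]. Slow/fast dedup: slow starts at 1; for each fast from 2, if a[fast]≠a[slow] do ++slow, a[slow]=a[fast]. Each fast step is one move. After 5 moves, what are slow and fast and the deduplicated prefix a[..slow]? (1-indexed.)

slow=4, fast=7, prefix=[1, 7, 9, 10]

slow=1 fast=2: a[fast]=1=a[slow] dup, fast++
slow=1 fast=3: a[fast]=7≠a[slow]=1 write a[2]=7, slow++,fast++
slow=2 fast=4: a[fast]=7=a[slow] dup, fast++
slow=2 fast=5: a[fast]=9≠a[slow]=7 write a[3]=9, slow++,fast++
slow=3 fast=6: a[fast]=10≠a[slow]=9 write a[4]=10, slow++,fast++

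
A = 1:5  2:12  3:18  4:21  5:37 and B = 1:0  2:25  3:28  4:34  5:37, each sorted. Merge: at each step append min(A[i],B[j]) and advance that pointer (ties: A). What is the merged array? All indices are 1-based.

i=1 j=1: A[i]=5>B[j]=0 take 0, j++
i=1 j=2: A[i]=5<=B[j]=25 take 5, i++
i=2 j=2: A[i]=12<=B[j]=25 take 12, i++
i=3 j=2: A[i]=18<=B[j]=25 take 18, i++
i=4 j=2: A[i]=21<=B[j]=25 take 21, i++
i=5 j=2: A[i]=37>B[j]=25 take 25, j++
i=5 j=3: A[i]=37>B[j]=28 take 28, j++
i=5 j=4: A[i]=37>B[j]=34 take 34, j++
i=5 j=5: A[i]=37<=B[j]=37 take 37, i++
i=6 j=5: A done, take B[j]=37, j++

[0, 5, 12, 18, 21, 25, 28, 34, 37, 37]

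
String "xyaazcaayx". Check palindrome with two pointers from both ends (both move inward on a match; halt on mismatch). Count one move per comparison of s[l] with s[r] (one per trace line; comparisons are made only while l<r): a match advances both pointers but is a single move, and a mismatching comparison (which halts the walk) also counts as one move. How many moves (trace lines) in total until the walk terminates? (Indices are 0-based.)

5 moves

[0,9] 'x'=='x' → l++,r--
[1,8] 'y'=='y' → l++,r--
[2,7] 'a'=='a' → l++,r--
[3,6] 'a'=='a' → l++,r--
[4,5] 'z'!='c' → stop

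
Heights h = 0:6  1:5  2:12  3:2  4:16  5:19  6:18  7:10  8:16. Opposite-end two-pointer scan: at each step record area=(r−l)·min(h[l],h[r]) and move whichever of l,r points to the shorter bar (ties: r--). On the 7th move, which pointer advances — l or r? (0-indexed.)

l

[0,8] min(6,16)*8=48 best=48 * → l++
[1,8] min(5,16)*7=35 best=48 → l++
[2,8] min(12,16)*6=72 best=72 * → l++
[3,8] min(2,16)*5=10 best=72 → l++
[4,8] min(16,16)*4=64 best=72 → r--
[4,7] min(16,10)*3=30 best=72 → r--
[4,6] min(16,18)*2=32 best=72 → l++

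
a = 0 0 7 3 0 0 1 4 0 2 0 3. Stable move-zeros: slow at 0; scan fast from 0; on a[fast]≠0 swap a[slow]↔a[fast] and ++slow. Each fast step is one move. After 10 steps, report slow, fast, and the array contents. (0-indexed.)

slow=5, fast=10, a=[7, 3, 1, 4, 2, 0, 0, 0, 0, 0, 0, 3]

slow=0 fast=0: a[fast]=0, fast++
slow=0 fast=1: a[fast]=0, fast++
slow=0 fast=2: a[fast]=7≠0 swap→a[0]=7, slow++,fast++
slow=1 fast=3: a[fast]=3≠0 swap→a[1]=3, slow++,fast++
slow=2 fast=4: a[fast]=0, fast++
slow=2 fast=5: a[fast]=0, fast++
slow=2 fast=6: a[fast]=1≠0 swap→a[2]=1, slow++,fast++
slow=3 fast=7: a[fast]=4≠0 swap→a[3]=4, slow++,fast++
slow=4 fast=8: a[fast]=0, fast++
slow=4 fast=9: a[fast]=2≠0 swap→a[4]=2, slow++,fast++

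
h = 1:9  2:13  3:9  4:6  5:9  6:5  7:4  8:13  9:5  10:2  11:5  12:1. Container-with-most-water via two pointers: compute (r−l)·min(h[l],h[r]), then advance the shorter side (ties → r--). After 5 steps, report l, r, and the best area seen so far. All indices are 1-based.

[1,12] min(9,1)*11=11 best=11 * → r--
[1,11] min(9,5)*10=50 best=50 * → r--
[1,10] min(9,2)*9=18 best=50 → r--
[1,9] min(9,5)*8=40 best=50 → r--
[1,8] min(9,13)*7=63 best=63 * → l++

l=2, r=8, best area=63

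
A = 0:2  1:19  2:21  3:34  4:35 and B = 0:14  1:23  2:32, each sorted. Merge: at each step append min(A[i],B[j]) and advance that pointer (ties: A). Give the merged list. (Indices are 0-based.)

[2, 14, 19, 21, 23, 32, 34, 35]

[i=0,j=0] A[i]=2<=B[j]=14 take 2 → i++
[i=1,j=0] A[i]=19>B[j]=14 take 14 → j++
[i=1,j=1] A[i]=19<=B[j]=23 take 19 → i++
[i=2,j=1] A[i]=21<=B[j]=23 take 21 → i++
[i=3,j=1] A[i]=34>B[j]=23 take 23 → j++
[i=3,j=2] A[i]=34>B[j]=32 take 32 → j++
[i=3,j=3] B done, take A[i]=34 → i++
[i=4,j=3] B done, take A[i]=35 → i++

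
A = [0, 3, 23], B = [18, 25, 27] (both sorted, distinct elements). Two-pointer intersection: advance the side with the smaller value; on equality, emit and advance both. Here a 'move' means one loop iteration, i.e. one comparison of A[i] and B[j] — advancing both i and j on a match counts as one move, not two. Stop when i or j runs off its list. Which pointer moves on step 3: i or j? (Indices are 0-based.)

j

i=0 j=0: 0<18, i++
i=1 j=0: 3<18, i++
i=2 j=0: 23>18, j++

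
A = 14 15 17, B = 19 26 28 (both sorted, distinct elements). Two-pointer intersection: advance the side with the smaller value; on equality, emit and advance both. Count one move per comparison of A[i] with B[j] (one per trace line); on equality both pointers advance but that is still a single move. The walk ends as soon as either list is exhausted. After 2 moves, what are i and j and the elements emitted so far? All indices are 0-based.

[i=0,j=0] 14<19 → i++
[i=1,j=0] 15<19 → i++

i=2, j=0, emitted=[]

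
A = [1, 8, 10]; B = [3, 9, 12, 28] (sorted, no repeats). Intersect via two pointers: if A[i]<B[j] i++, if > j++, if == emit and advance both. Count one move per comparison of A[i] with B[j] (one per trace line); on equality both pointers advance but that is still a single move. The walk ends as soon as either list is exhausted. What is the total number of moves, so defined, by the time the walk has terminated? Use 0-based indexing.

i=0 j=0: 1<3, i++
i=1 j=0: 8>3, j++
i=1 j=1: 8<9, i++
i=2 j=1: 10>9, j++
i=2 j=2: 10<12, i++

5 moves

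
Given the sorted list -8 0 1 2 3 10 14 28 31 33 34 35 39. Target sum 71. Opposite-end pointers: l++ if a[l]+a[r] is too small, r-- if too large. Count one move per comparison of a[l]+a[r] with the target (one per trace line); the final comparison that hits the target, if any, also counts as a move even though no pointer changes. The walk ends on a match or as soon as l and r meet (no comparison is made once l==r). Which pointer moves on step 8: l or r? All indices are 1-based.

l=1 r=13: -8+39=31 <71, l++
l=2 r=13: 0+39=39 <71, l++
l=3 r=13: 1+39=40 <71, l++
l=4 r=13: 2+39=41 <71, l++
l=5 r=13: 3+39=42 <71, l++
l=6 r=13: 10+39=49 <71, l++
l=7 r=13: 14+39=53 <71, l++
l=8 r=13: 28+39=67 <71, l++

l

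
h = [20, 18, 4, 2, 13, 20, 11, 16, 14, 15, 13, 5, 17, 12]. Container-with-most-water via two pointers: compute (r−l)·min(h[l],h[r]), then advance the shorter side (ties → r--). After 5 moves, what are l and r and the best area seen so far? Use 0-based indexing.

l=0, r=8, best area=204

[0,13] min(20,12)*13=156 best=156 * → r--
[0,12] min(20,17)*12=204 best=204 * → r--
[0,11] min(20,5)*11=55 best=204 → r--
[0,10] min(20,13)*10=130 best=204 → r--
[0,9] min(20,15)*9=135 best=204 → r--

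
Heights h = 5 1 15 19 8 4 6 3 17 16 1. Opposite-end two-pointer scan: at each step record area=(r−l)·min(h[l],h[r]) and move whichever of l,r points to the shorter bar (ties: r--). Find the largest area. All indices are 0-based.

max area = 105

[0,10] min(5,1)*10=10 best=10 * → r--
[0,9] min(5,16)*9=45 best=45 * → l++
[1,9] min(1,16)*8=8 best=45 → l++
[2,9] min(15,16)*7=105 best=105 * → l++
[3,9] min(19,16)*6=96 best=105 → r--
[3,8] min(19,17)*5=85 best=105 → r--
[3,7] min(19,3)*4=12 best=105 → r--
[3,6] min(19,6)*3=18 best=105 → r--
[3,5] min(19,4)*2=8 best=105 → r--
[3,4] min(19,8)*1=8 best=105 → r--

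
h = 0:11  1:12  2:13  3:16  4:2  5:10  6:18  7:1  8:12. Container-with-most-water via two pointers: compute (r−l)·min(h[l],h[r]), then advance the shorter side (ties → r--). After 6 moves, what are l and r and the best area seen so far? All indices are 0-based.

l=4, r=6, best area=88

[0,8] min(11,12)*8=88 best=88 * → l++
[1,8] min(12,12)*7=84 best=88 → r--
[1,7] min(12,1)*6=6 best=88 → r--
[1,6] min(12,18)*5=60 best=88 → l++
[2,6] min(13,18)*4=52 best=88 → l++
[3,6] min(16,18)*3=48 best=88 → l++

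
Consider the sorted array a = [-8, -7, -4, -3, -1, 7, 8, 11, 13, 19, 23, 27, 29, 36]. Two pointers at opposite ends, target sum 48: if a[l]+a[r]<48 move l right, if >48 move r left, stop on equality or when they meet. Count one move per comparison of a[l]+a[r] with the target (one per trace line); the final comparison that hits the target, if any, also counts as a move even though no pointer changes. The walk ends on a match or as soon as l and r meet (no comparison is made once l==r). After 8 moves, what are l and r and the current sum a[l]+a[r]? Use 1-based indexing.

l=1 r=14: -8+36=28 <48, l++
l=2 r=14: -7+36=29 <48, l++
l=3 r=14: -4+36=32 <48, l++
l=4 r=14: -3+36=33 <48, l++
l=5 r=14: -1+36=35 <48, l++
l=6 r=14: 7+36=43 <48, l++
l=7 r=14: 8+36=44 <48, l++
l=8 r=14: 11+36=47 <48, l++

l=9, r=14, sum=49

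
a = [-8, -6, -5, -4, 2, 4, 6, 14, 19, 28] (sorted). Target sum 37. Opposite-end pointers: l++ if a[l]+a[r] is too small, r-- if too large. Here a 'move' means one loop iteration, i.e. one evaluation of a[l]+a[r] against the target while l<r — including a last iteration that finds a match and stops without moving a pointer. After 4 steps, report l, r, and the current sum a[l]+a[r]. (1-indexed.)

l=5, r=10, sum=30

[1,10] -8+28=20 <37 → l++
[2,10] -6+28=22 <37 → l++
[3,10] -5+28=23 <37 → l++
[4,10] -4+28=24 <37 → l++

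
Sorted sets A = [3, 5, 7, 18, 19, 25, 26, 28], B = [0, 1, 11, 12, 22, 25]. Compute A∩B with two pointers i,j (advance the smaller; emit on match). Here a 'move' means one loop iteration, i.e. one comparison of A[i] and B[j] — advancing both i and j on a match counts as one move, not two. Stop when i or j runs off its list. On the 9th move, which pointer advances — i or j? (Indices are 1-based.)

i

[i=1,j=1] 3>0 → j++
[i=1,j=2] 3>1 → j++
[i=1,j=3] 3<11 → i++
[i=2,j=3] 5<11 → i++
[i=3,j=3] 7<11 → i++
[i=4,j=3] 18>11 → j++
[i=4,j=4] 18>12 → j++
[i=4,j=5] 18<22 → i++
[i=5,j=5] 19<22 → i++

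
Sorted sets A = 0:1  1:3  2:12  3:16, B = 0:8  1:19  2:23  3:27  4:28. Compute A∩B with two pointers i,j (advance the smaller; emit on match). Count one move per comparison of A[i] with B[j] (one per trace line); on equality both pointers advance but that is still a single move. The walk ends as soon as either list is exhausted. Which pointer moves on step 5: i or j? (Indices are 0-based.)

[i=0,j=0] 1<8 → i++
[i=1,j=0] 3<8 → i++
[i=2,j=0] 12>8 → j++
[i=2,j=1] 12<19 → i++
[i=3,j=1] 16<19 → i++

i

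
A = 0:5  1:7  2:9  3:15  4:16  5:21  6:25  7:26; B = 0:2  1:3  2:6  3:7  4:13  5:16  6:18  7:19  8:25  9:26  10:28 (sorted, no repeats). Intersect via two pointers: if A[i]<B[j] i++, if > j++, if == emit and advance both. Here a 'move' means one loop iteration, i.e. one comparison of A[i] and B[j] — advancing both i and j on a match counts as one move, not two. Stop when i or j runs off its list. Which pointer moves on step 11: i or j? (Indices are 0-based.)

j

[i=0,j=0] 5>2 → j++
[i=0,j=1] 5>3 → j++
[i=0,j=2] 5<6 → i++
[i=1,j=2] 7>6 → j++
[i=1,j=3] 7==7 emit → i++,j++
[i=2,j=4] 9<13 → i++
[i=3,j=4] 15>13 → j++
[i=3,j=5] 15<16 → i++
[i=4,j=5] 16==16 emit → i++,j++
[i=5,j=6] 21>18 → j++
[i=5,j=7] 21>19 → j++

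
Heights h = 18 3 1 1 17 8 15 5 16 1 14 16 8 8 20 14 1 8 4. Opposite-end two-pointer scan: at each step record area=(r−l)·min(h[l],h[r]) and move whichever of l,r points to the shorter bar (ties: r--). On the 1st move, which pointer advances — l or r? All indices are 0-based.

r

[0,18] min(18,4)*18=72 best=72 * → r--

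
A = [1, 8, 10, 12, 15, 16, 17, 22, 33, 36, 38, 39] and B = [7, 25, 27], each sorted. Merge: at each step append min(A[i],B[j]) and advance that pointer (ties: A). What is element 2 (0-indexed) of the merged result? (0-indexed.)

merged[2] = 8

[i=0,j=0] A[i]=1<=B[j]=7 take 1 → i++
[i=1,j=0] A[i]=8>B[j]=7 take 7 → j++
[i=1,j=1] A[i]=8<=B[j]=25 take 8 → i++
[i=2,j=1] A[i]=10<=B[j]=25 take 10 → i++
[i=3,j=1] A[i]=12<=B[j]=25 take 12 → i++
[i=4,j=1] A[i]=15<=B[j]=25 take 15 → i++
[i=5,j=1] A[i]=16<=B[j]=25 take 16 → i++
[i=6,j=1] A[i]=17<=B[j]=25 take 17 → i++
[i=7,j=1] A[i]=22<=B[j]=25 take 22 → i++
[i=8,j=1] A[i]=33>B[j]=25 take 25 → j++
[i=8,j=2] A[i]=33>B[j]=27 take 27 → j++
[i=8,j=3] B done, take A[i]=33 → i++
[i=9,j=3] B done, take A[i]=36 → i++
[i=10,j=3] B done, take A[i]=38 → i++
[i=11,j=3] B done, take A[i]=39 → i++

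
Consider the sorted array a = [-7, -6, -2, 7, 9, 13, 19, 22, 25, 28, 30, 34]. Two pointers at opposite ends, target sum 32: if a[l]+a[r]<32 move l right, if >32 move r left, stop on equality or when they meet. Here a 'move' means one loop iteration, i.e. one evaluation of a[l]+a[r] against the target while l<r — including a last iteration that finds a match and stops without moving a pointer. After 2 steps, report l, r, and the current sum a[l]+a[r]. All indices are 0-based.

[0,11] -7+34=27 <32 → l++
[1,11] -6+34=28 <32 → l++

l=2, r=11, sum=32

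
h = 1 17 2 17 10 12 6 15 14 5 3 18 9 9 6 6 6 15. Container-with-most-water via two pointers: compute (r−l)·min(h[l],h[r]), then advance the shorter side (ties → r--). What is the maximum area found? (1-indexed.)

max area = 240

[1,18] min(1,15)*17=17 best=17 * → l++
[2,18] min(17,15)*16=240 best=240 * → r--
[2,17] min(17,6)*15=90 best=240 → r--
[2,16] min(17,6)*14=84 best=240 → r--
[2,15] min(17,6)*13=78 best=240 → r--
[2,14] min(17,9)*12=108 best=240 → r--
[2,13] min(17,9)*11=99 best=240 → r--
[2,12] min(17,18)*10=170 best=240 → l++
[3,12] min(2,18)*9=18 best=240 → l++
[4,12] min(17,18)*8=136 best=240 → l++
[5,12] min(10,18)*7=70 best=240 → l++
[6,12] min(12,18)*6=72 best=240 → l++
[7,12] min(6,18)*5=30 best=240 → l++
[8,12] min(15,18)*4=60 best=240 → l++
[9,12] min(14,18)*3=42 best=240 → l++
[10,12] min(5,18)*2=10 best=240 → l++
[11,12] min(3,18)*1=3 best=240 → l++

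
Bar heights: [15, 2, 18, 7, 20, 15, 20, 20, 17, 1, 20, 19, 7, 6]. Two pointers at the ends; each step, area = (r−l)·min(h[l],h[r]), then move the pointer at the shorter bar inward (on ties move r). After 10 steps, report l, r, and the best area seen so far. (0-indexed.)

[0,13] min(15,6)*13=78 best=78 * → r--
[0,12] min(15,7)*12=84 best=84 * → r--
[0,11] min(15,19)*11=165 best=165 * → l++
[1,11] min(2,19)*10=20 best=165 → l++
[2,11] min(18,19)*9=162 best=165 → l++
[3,11] min(7,19)*8=56 best=165 → l++
[4,11] min(20,19)*7=133 best=165 → r--
[4,10] min(20,20)*6=120 best=165 → r--
[4,9] min(20,1)*5=5 best=165 → r--
[4,8] min(20,17)*4=68 best=165 → r--

l=4, r=7, best area=165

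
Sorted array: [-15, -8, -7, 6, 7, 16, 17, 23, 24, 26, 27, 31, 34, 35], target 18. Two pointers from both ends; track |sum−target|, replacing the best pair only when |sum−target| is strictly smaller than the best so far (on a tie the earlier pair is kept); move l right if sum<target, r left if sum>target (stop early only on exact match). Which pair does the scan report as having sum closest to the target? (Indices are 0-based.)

[0,13] -15+35=20 d=2 * → r--
[0,12] -15+34=19 d=1 * → r--
[0,11] -15+31=16 d=2 → l++
[1,11] -8+31=23 d=5 → r--
[1,10] -8+27=19 d=1 → r--
[1,9] -8+26=18 d=0 * → stop

pair (-8, 26) with sum 18 (|Δ|=0)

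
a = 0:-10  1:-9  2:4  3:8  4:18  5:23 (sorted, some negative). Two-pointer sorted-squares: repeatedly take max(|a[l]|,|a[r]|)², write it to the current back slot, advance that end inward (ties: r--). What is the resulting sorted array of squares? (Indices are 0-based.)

[16, 64, 81, 100, 324, 529]

l=0 r=5: |-10|<=|23| out[5]=529, r--
l=0 r=4: |-10|<=|18| out[4]=324, r--
l=0 r=3: |-10|>|8| out[3]=100, l++
l=1 r=3: |-9|>|8| out[2]=81, l++
l=2 r=3: |4|<=|8| out[1]=64, r--
l=2 r=2: |4|<=|4| out[0]=16, r--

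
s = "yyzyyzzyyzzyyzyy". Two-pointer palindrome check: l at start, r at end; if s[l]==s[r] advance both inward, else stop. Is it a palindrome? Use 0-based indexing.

[0,15] 'y'=='y' → l++,r--
[1,14] 'y'=='y' → l++,r--
[2,13] 'z'=='z' → l++,r--
[3,12] 'y'=='y' → l++,r--
[4,11] 'y'=='y' → l++,r--
[5,10] 'z'=='z' → l++,r--
[6,9] 'z'=='z' → l++,r--
[7,8] 'y'=='y' → l++,r--

palindrome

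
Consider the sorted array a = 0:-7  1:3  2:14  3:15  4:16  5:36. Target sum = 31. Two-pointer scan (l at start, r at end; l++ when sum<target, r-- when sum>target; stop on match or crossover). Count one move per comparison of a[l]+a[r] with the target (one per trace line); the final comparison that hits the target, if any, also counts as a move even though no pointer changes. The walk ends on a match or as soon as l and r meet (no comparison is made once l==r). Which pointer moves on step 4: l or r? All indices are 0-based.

l

l=0 r=5: -7+36=29 <31, l++
l=1 r=5: 3+36=39 >31, r--
l=1 r=4: 3+16=19 <31, l++
l=2 r=4: 14+16=30 <31, l++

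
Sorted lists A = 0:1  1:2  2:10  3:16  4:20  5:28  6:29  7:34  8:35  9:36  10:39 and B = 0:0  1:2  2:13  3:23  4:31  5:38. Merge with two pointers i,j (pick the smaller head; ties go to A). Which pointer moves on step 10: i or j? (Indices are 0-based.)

[i=0,j=0] A[i]=1>B[j]=0 take 0 → j++
[i=0,j=1] A[i]=1<=B[j]=2 take 1 → i++
[i=1,j=1] A[i]=2<=B[j]=2 take 2 → i++
[i=2,j=1] A[i]=10>B[j]=2 take 2 → j++
[i=2,j=2] A[i]=10<=B[j]=13 take 10 → i++
[i=3,j=2] A[i]=16>B[j]=13 take 13 → j++
[i=3,j=3] A[i]=16<=B[j]=23 take 16 → i++
[i=4,j=3] A[i]=20<=B[j]=23 take 20 → i++
[i=5,j=3] A[i]=28>B[j]=23 take 23 → j++
[i=5,j=4] A[i]=28<=B[j]=31 take 28 → i++

i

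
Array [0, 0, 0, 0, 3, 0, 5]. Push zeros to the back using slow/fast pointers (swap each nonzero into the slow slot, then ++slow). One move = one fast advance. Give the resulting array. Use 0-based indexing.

(s=0,f=0) a[fast]=0 → fast++
(s=0,f=1) a[fast]=0 → fast++
(s=0,f=2) a[fast]=0 → fast++
(s=0,f=3) a[fast]=0 → fast++
(s=0,f=4) a[fast]=3≠0 swap→a[0]=3 → slow++,fast++
(s=1,f=5) a[fast]=0 → fast++
(s=1,f=6) a[fast]=5≠0 swap→a[1]=5 → slow++,fast++

[3, 5, 0, 0, 0, 0, 0]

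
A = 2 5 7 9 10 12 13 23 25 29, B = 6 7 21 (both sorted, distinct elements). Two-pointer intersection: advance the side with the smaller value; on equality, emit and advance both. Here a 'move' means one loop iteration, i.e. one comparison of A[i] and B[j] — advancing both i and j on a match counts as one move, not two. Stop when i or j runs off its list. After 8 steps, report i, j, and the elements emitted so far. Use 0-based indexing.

i=7, j=2, emitted=[7]

i=0 j=0: 2<6, i++
i=1 j=0: 5<6, i++
i=2 j=0: 7>6, j++
i=2 j=1: 7==7 emit, i++,j++
i=3 j=2: 9<21, i++
i=4 j=2: 10<21, i++
i=5 j=2: 12<21, i++
i=6 j=2: 13<21, i++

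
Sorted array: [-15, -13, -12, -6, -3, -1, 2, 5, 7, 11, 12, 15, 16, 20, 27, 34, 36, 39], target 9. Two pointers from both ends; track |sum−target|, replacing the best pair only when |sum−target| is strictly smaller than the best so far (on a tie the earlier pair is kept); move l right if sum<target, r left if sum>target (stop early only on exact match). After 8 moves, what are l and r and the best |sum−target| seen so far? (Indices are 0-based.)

l=0 r=17: -15+39=24 d=15 *, r--
l=0 r=16: -15+36=21 d=12 *, r--
l=0 r=15: -15+34=19 d=10 *, r--
l=0 r=14: -15+27=12 d=3 *, r--
l=0 r=13: -15+20=5 d=4, l++
l=1 r=13: -13+20=7 d=2 *, l++
l=2 r=13: -12+20=8 d=1 *, l++
l=3 r=13: -6+20=14 d=5, r--

l=3, r=12, best |Δ|=1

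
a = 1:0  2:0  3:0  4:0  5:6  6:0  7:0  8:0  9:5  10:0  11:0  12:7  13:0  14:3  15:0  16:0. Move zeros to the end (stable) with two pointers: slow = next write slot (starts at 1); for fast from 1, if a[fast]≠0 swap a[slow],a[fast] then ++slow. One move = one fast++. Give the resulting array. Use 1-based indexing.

slow=1 fast=1: a[fast]=0, fast++
slow=1 fast=2: a[fast]=0, fast++
slow=1 fast=3: a[fast]=0, fast++
slow=1 fast=4: a[fast]=0, fast++
slow=1 fast=5: a[fast]=6≠0 swap→a[1]=6, slow++,fast++
slow=2 fast=6: a[fast]=0, fast++
slow=2 fast=7: a[fast]=0, fast++
slow=2 fast=8: a[fast]=0, fast++
slow=2 fast=9: a[fast]=5≠0 swap→a[2]=5, slow++,fast++
slow=3 fast=10: a[fast]=0, fast++
slow=3 fast=11: a[fast]=0, fast++
slow=3 fast=12: a[fast]=7≠0 swap→a[3]=7, slow++,fast++
slow=4 fast=13: a[fast]=0, fast++
slow=4 fast=14: a[fast]=3≠0 swap→a[4]=3, slow++,fast++
slow=5 fast=15: a[fast]=0, fast++
slow=5 fast=16: a[fast]=0, fast++

[6, 5, 7, 3, 0, 0, 0, 0, 0, 0, 0, 0, 0, 0, 0, 0]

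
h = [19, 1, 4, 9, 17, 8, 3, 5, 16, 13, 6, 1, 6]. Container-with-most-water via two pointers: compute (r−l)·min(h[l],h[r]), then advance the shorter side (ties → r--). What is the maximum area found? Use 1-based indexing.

[1,13] min(19,6)*12=72 best=72 * → r--
[1,12] min(19,1)*11=11 best=72 → r--
[1,11] min(19,6)*10=60 best=72 → r--
[1,10] min(19,13)*9=117 best=117 * → r--
[1,9] min(19,16)*8=128 best=128 * → r--
[1,8] min(19,5)*7=35 best=128 → r--
[1,7] min(19,3)*6=18 best=128 → r--
[1,6] min(19,8)*5=40 best=128 → r--
[1,5] min(19,17)*4=68 best=128 → r--
[1,4] min(19,9)*3=27 best=128 → r--
[1,3] min(19,4)*2=8 best=128 → r--
[1,2] min(19,1)*1=1 best=128 → r--

max area = 128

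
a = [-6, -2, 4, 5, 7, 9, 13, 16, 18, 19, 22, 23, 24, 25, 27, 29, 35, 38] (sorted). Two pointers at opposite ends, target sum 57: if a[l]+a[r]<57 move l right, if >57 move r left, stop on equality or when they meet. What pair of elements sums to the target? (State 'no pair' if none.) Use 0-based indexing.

[0,17] -6+38=32 <57 → l++
[1,17] -2+38=36 <57 → l++
[2,17] 4+38=42 <57 → l++
[3,17] 5+38=43 <57 → l++
[4,17] 7+38=45 <57 → l++
[5,17] 9+38=47 <57 → l++
[6,17] 13+38=51 <57 → l++
[7,17] 16+38=54 <57 → l++
[8,17] 18+38=56 <57 → l++
[9,17] 19+38=57 → found

(19, 38)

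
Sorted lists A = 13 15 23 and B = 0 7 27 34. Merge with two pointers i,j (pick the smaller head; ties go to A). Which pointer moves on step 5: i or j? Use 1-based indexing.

i

[i=1,j=1] A[i]=13>B[j]=0 take 0 → j++
[i=1,j=2] A[i]=13>B[j]=7 take 7 → j++
[i=1,j=3] A[i]=13<=B[j]=27 take 13 → i++
[i=2,j=3] A[i]=15<=B[j]=27 take 15 → i++
[i=3,j=3] A[i]=23<=B[j]=27 take 23 → i++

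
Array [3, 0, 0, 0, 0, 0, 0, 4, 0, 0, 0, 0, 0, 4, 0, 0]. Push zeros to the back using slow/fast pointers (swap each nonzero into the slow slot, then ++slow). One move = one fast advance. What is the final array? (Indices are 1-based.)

slow=1 fast=1: a[fast]=3≠0 swap→a[1]=3, slow++,fast++
slow=2 fast=2: a[fast]=0, fast++
slow=2 fast=3: a[fast]=0, fast++
slow=2 fast=4: a[fast]=0, fast++
slow=2 fast=5: a[fast]=0, fast++
slow=2 fast=6: a[fast]=0, fast++
slow=2 fast=7: a[fast]=0, fast++
slow=2 fast=8: a[fast]=4≠0 swap→a[2]=4, slow++,fast++
slow=3 fast=9: a[fast]=0, fast++
slow=3 fast=10: a[fast]=0, fast++
slow=3 fast=11: a[fast]=0, fast++
slow=3 fast=12: a[fast]=0, fast++
slow=3 fast=13: a[fast]=0, fast++
slow=3 fast=14: a[fast]=4≠0 swap→a[3]=4, slow++,fast++
slow=4 fast=15: a[fast]=0, fast++
slow=4 fast=16: a[fast]=0, fast++

[3, 4, 4, 0, 0, 0, 0, 0, 0, 0, 0, 0, 0, 0, 0, 0]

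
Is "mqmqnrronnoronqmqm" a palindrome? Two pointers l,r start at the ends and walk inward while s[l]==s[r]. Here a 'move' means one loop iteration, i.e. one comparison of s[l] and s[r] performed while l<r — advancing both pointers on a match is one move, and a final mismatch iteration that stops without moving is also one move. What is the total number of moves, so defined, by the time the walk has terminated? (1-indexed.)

6 moves

l=1 r=18: 'm'=='m', l++,r--
l=2 r=17: 'q'=='q', l++,r--
l=3 r=16: 'm'=='m', l++,r--
l=4 r=15: 'q'=='q', l++,r--
l=5 r=14: 'n'=='n', l++,r--
l=6 r=13: 'r'!='o', stop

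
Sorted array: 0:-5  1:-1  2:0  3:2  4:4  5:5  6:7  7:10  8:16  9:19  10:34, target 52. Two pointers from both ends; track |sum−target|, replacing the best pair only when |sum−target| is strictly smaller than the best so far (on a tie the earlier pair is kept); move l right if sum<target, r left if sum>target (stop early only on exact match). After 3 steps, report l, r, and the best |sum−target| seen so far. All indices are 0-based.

[0,10] -5+34=29 d=23 * → l++
[1,10] -1+34=33 d=19 * → l++
[2,10] 0+34=34 d=18 * → l++

l=3, r=10, best |Δ|=18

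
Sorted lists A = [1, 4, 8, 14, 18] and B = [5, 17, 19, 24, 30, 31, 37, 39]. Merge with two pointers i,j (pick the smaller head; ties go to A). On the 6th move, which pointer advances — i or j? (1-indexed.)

[i=1,j=1] A[i]=1<=B[j]=5 take 1 → i++
[i=2,j=1] A[i]=4<=B[j]=5 take 4 → i++
[i=3,j=1] A[i]=8>B[j]=5 take 5 → j++
[i=3,j=2] A[i]=8<=B[j]=17 take 8 → i++
[i=4,j=2] A[i]=14<=B[j]=17 take 14 → i++
[i=5,j=2] A[i]=18>B[j]=17 take 17 → j++

j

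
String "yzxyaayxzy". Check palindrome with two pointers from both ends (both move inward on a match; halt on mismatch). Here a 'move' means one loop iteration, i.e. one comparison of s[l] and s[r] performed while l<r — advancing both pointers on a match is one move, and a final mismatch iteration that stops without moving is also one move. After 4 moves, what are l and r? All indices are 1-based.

l=5, r=6

[1,10] 'y'=='y' → l++,r--
[2,9] 'z'=='z' → l++,r--
[3,8] 'x'=='x' → l++,r--
[4,7] 'y'=='y' → l++,r--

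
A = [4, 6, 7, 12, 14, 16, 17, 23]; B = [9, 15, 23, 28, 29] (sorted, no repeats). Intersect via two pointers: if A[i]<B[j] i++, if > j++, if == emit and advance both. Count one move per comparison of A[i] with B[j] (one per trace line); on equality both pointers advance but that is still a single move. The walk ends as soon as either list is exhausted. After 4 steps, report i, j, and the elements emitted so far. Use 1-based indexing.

i=4, j=2, emitted=[]

[i=1,j=1] 4<9 → i++
[i=2,j=1] 6<9 → i++
[i=3,j=1] 7<9 → i++
[i=4,j=1] 12>9 → j++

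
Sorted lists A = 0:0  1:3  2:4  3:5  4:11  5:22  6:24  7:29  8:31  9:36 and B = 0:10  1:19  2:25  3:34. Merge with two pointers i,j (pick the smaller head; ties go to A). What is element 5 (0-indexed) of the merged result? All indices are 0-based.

merged[5] = 11

[i=0,j=0] A[i]=0<=B[j]=10 take 0 → i++
[i=1,j=0] A[i]=3<=B[j]=10 take 3 → i++
[i=2,j=0] A[i]=4<=B[j]=10 take 4 → i++
[i=3,j=0] A[i]=5<=B[j]=10 take 5 → i++
[i=4,j=0] A[i]=11>B[j]=10 take 10 → j++
[i=4,j=1] A[i]=11<=B[j]=19 take 11 → i++
[i=5,j=1] A[i]=22>B[j]=19 take 19 → j++
[i=5,j=2] A[i]=22<=B[j]=25 take 22 → i++
[i=6,j=2] A[i]=24<=B[j]=25 take 24 → i++
[i=7,j=2] A[i]=29>B[j]=25 take 25 → j++
[i=7,j=3] A[i]=29<=B[j]=34 take 29 → i++
[i=8,j=3] A[i]=31<=B[j]=34 take 31 → i++
[i=9,j=3] A[i]=36>B[j]=34 take 34 → j++
[i=9,j=4] B done, take A[i]=36 → i++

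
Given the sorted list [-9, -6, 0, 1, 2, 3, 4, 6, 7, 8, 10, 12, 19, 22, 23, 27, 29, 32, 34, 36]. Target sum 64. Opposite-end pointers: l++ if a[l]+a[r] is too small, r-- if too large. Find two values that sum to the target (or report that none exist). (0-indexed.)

no pair

[0,19] -9+36=27 <64 → l++
[1,19] -6+36=30 <64 → l++
[2,19] 0+36=36 <64 → l++
[3,19] 1+36=37 <64 → l++
[4,19] 2+36=38 <64 → l++
[5,19] 3+36=39 <64 → l++
[6,19] 4+36=40 <64 → l++
[7,19] 6+36=42 <64 → l++
[8,19] 7+36=43 <64 → l++
[9,19] 8+36=44 <64 → l++
[10,19] 10+36=46 <64 → l++
[11,19] 12+36=48 <64 → l++
[12,19] 19+36=55 <64 → l++
[13,19] 22+36=58 <64 → l++
[14,19] 23+36=59 <64 → l++
[15,19] 27+36=63 <64 → l++
[16,19] 29+36=65 >64 → r--
[16,18] 29+34=63 <64 → l++
[17,18] 32+34=66 >64 → r--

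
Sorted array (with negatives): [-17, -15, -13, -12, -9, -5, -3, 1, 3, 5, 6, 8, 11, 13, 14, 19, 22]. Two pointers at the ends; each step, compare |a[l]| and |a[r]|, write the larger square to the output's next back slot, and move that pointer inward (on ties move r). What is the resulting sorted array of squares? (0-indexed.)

[1, 9, 9, 25, 25, 36, 64, 81, 121, 144, 169, 169, 196, 225, 289, 361, 484]

l=0 r=16: |-17|<=|22| out[16]=484, r--
l=0 r=15: |-17|<=|19| out[15]=361, r--
l=0 r=14: |-17|>|14| out[14]=289, l++
l=1 r=14: |-15|>|14| out[13]=225, l++
l=2 r=14: |-13|<=|14| out[12]=196, r--
l=2 r=13: |-13|<=|13| out[11]=169, r--
l=2 r=12: |-13|>|11| out[10]=169, l++
l=3 r=12: |-12|>|11| out[9]=144, l++
l=4 r=12: |-9|<=|11| out[8]=121, r--
l=4 r=11: |-9|>|8| out[7]=81, l++
l=5 r=11: |-5|<=|8| out[6]=64, r--
l=5 r=10: |-5|<=|6| out[5]=36, r--
l=5 r=9: |-5|<=|5| out[4]=25, r--
l=5 r=8: |-5|>|3| out[3]=25, l++
l=6 r=8: |-3|<=|3| out[2]=9, r--
l=6 r=7: |-3|>|1| out[1]=9, l++
l=7 r=7: |1|<=|1| out[0]=1, r--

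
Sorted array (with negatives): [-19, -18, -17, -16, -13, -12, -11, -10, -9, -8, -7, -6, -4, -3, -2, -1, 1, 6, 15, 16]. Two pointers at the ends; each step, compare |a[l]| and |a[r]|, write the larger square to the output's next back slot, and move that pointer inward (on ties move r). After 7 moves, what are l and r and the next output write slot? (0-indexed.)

l=5, r=17, next write slot=12

l=0 r=19: |-19|>|16| out[19]=361, l++
l=1 r=19: |-18|>|16| out[18]=324, l++
l=2 r=19: |-17|>|16| out[17]=289, l++
l=3 r=19: |-16|<=|16| out[16]=256, r--
l=3 r=18: |-16|>|15| out[15]=256, l++
l=4 r=18: |-13|<=|15| out[14]=225, r--
l=4 r=17: |-13|>|6| out[13]=169, l++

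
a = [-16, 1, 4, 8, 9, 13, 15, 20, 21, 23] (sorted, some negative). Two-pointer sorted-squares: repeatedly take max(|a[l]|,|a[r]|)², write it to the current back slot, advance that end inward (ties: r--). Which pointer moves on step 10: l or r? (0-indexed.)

r

l=0 r=9: |-16|<=|23| out[9]=529, r--
l=0 r=8: |-16|<=|21| out[8]=441, r--
l=0 r=7: |-16|<=|20| out[7]=400, r--
l=0 r=6: |-16|>|15| out[6]=256, l++
l=1 r=6: |1|<=|15| out[5]=225, r--
l=1 r=5: |1|<=|13| out[4]=169, r--
l=1 r=4: |1|<=|9| out[3]=81, r--
l=1 r=3: |1|<=|8| out[2]=64, r--
l=1 r=2: |1|<=|4| out[1]=16, r--
l=1 r=1: |1|<=|1| out[0]=1, r--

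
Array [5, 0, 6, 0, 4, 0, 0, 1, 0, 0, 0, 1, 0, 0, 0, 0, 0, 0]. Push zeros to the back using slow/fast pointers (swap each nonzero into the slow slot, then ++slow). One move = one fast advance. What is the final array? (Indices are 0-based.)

slow=0 fast=0: a[fast]=5≠0 swap→a[0]=5, slow++,fast++
slow=1 fast=1: a[fast]=0, fast++
slow=1 fast=2: a[fast]=6≠0 swap→a[1]=6, slow++,fast++
slow=2 fast=3: a[fast]=0, fast++
slow=2 fast=4: a[fast]=4≠0 swap→a[2]=4, slow++,fast++
slow=3 fast=5: a[fast]=0, fast++
slow=3 fast=6: a[fast]=0, fast++
slow=3 fast=7: a[fast]=1≠0 swap→a[3]=1, slow++,fast++
slow=4 fast=8: a[fast]=0, fast++
slow=4 fast=9: a[fast]=0, fast++
slow=4 fast=10: a[fast]=0, fast++
slow=4 fast=11: a[fast]=1≠0 swap→a[4]=1, slow++,fast++
slow=5 fast=12: a[fast]=0, fast++
slow=5 fast=13: a[fast]=0, fast++
slow=5 fast=14: a[fast]=0, fast++
slow=5 fast=15: a[fast]=0, fast++
slow=5 fast=16: a[fast]=0, fast++
slow=5 fast=17: a[fast]=0, fast++

[5, 6, 4, 1, 1, 0, 0, 0, 0, 0, 0, 0, 0, 0, 0, 0, 0, 0]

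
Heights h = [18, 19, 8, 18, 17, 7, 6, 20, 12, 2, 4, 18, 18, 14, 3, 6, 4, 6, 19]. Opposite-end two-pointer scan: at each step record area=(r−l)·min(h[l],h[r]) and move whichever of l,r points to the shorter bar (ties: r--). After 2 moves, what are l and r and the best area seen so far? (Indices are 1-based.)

l=2, r=18, best area=324

l=1 r=19: min(18,19)*18=324 best=324 *, l++
l=2 r=19: min(19,19)*17=323 best=324, r--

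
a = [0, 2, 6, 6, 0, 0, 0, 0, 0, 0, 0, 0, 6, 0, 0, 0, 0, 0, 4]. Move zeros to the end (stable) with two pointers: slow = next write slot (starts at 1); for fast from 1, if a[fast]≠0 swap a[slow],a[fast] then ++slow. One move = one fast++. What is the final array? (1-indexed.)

(s=1,f=1) a[fast]=0 → fast++
(s=1,f=2) a[fast]=2≠0 swap→a[1]=2 → slow++,fast++
(s=2,f=3) a[fast]=6≠0 swap→a[2]=6 → slow++,fast++
(s=3,f=4) a[fast]=6≠0 swap→a[3]=6 → slow++,fast++
(s=4,f=5) a[fast]=0 → fast++
(s=4,f=6) a[fast]=0 → fast++
(s=4,f=7) a[fast]=0 → fast++
(s=4,f=8) a[fast]=0 → fast++
(s=4,f=9) a[fast]=0 → fast++
(s=4,f=10) a[fast]=0 → fast++
(s=4,f=11) a[fast]=0 → fast++
(s=4,f=12) a[fast]=0 → fast++
(s=4,f=13) a[fast]=6≠0 swap→a[4]=6 → slow++,fast++
(s=5,f=14) a[fast]=0 → fast++
(s=5,f=15) a[fast]=0 → fast++
(s=5,f=16) a[fast]=0 → fast++
(s=5,f=17) a[fast]=0 → fast++
(s=5,f=18) a[fast]=0 → fast++
(s=5,f=19) a[fast]=4≠0 swap→a[5]=4 → slow++,fast++

[2, 6, 6, 6, 4, 0, 0, 0, 0, 0, 0, 0, 0, 0, 0, 0, 0, 0, 0]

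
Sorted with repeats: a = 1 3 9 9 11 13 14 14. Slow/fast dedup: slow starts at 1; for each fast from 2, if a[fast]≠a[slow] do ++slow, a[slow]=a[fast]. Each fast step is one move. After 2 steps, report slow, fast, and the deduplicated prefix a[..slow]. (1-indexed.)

(s=1,f=2) a[fast]=3≠a[slow]=1 write a[2]=3 → slow++,fast++
(s=2,f=3) a[fast]=9≠a[slow]=3 write a[3]=9 → slow++,fast++

slow=3, fast=4, prefix=[1, 3, 9]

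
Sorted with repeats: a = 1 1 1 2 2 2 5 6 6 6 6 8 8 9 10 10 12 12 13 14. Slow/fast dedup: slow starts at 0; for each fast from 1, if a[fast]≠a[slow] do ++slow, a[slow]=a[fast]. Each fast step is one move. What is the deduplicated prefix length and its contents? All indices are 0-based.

length 10; prefix = [1, 2, 5, 6, 8, 9, 10, 12, 13, 14]

slow=0 fast=1: a[fast]=1=a[slow] dup, fast++
slow=0 fast=2: a[fast]=1=a[slow] dup, fast++
slow=0 fast=3: a[fast]=2≠a[slow]=1 write a[1]=2, slow++,fast++
slow=1 fast=4: a[fast]=2=a[slow] dup, fast++
slow=1 fast=5: a[fast]=2=a[slow] dup, fast++
slow=1 fast=6: a[fast]=5≠a[slow]=2 write a[2]=5, slow++,fast++
slow=2 fast=7: a[fast]=6≠a[slow]=5 write a[3]=6, slow++,fast++
slow=3 fast=8: a[fast]=6=a[slow] dup, fast++
slow=3 fast=9: a[fast]=6=a[slow] dup, fast++
slow=3 fast=10: a[fast]=6=a[slow] dup, fast++
slow=3 fast=11: a[fast]=8≠a[slow]=6 write a[4]=8, slow++,fast++
slow=4 fast=12: a[fast]=8=a[slow] dup, fast++
slow=4 fast=13: a[fast]=9≠a[slow]=8 write a[5]=9, slow++,fast++
slow=5 fast=14: a[fast]=10≠a[slow]=9 write a[6]=10, slow++,fast++
slow=6 fast=15: a[fast]=10=a[slow] dup, fast++
slow=6 fast=16: a[fast]=12≠a[slow]=10 write a[7]=12, slow++,fast++
slow=7 fast=17: a[fast]=12=a[slow] dup, fast++
slow=7 fast=18: a[fast]=13≠a[slow]=12 write a[8]=13, slow++,fast++
slow=8 fast=19: a[fast]=14≠a[slow]=13 write a[9]=14, slow++,fast++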